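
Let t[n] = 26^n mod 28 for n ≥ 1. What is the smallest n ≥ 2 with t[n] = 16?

4

Computing terms: t[1] = 26; t[2] = 4; t[3] = 20; t[4] = 16; t[5] = 24; t[6] = 8; t[7] = 12; t[8] = 4.
Since t[8] = t[2] = 4, the sequence is eventually periodic: after a pre-period of length 1 it cycles with period 6.
The value 16 first appears (with n ≥ 2) at t[4].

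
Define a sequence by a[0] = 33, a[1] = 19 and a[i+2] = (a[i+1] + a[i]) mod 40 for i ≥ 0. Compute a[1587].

31

Listing terms: a[0] = 33,  a[1] = 19,  a[2] = 12,  a[3] = 31,  a[4] = 3,  a[5] = 34,  a[6] = 37,  a[7] = 31,  a[8] = 28,  a[9] = 19,  a[10] = 7,  a[11] = 26,  a[12] = 33,  a[13] = 19.
The sequence repeats with period 12.
So a[1587] = a[0 + ((1587-0) mod 12)] = a[3] = 31.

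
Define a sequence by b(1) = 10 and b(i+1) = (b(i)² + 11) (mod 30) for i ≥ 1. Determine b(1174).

b(1) = 10, b(2) = 21, b(3) = 2, b(4) = 15, b(5) = 26, b(6) = 27, b(7) = 20, b(8) = 21.
Since b(8) = b(2) = 21, the sequence is eventually periodic: after a pre-period of length 1 it cycles with period 6.
For i ≥ 2, b(i) depends only on (i - 2) mod 6. (1174 - 2) mod 6 = 2, so b(1174) = b(4) = 15.

15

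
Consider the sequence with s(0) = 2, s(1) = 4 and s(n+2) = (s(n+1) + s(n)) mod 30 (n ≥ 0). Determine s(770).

18

Computing terms: s(0) = 2, s(1) = 4, s(2) = 6, s(3) = 10, s(4) = 16, s(5) = 26, s(6) = 12, s(7) = 8, s(8) = 20, s(9) = 28, s(10) = 18, s(11) = 16, s(12) = 4, s(13) = 20, s(14) = 24, s(15) = 14, s(16) = 8, s(17) = 22, s(18) = 0, s(19) = 22, s(20) = 22, s(21) = 14, s(22) = 6, s(23) = 20, s(24) = 26, s(25) = 16, s(26) = 12, s(27) = 28, s(28) = 10, s(29) = 8, s(30) = 18, s(31) = 26, s(32) = 14, s(33) = 10, s(34) = 24, s(35) = 4, s(36) = 28, s(37) = 2, s(38) = 0, s(39) = 2, s(40) = 2, s(41) = 4.
The sequence repeats with period 40.
So s(770) = s(0 + ((770-0) mod 40)) = s(10) = 18.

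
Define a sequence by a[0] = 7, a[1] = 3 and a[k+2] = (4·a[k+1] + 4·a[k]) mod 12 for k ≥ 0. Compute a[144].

4

We have a[0] = 7,  a[1] = 3,  a[2] = 4,  a[3] = 4,  a[4] = 8,  a[5] = 0,  a[6] = 8,  a[7] = 8,  a[8] = 4,  a[9] = 0,  a[10] = 4,  a[11] = 4.
Since (a[10], a[11]) = (a[2], a[3]) = (4, 4) (two consecutive terms determine the rest), the sequence is eventually periodic: after a pre-period of length 2 it cycles with period 8.
For k ≥ 2, a[k] depends only on (k - 2) mod 8. (144 - 2) mod 8 = 6, so a[144] = a[8] = 4.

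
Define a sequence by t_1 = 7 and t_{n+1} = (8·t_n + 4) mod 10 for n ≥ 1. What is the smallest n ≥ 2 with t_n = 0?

2

Computing terms: t_1 = 7,  t_2 = 0,  t_3 = 4,  t_4 = 6,  t_5 = 2,  t_6 = 0.
Since t_6 = t_2 = 0, the sequence is eventually periodic: after a pre-period of length 1 it cycles with period 4.
The value 0 first appears (with n ≥ 2) at t_2.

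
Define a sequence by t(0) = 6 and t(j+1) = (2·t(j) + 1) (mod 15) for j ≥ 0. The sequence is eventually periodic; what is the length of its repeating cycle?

We have t(0) = 6, t(1) = 13, t(2) = 12, t(3) = 10, t(4) = 6.
The sequence repeats with period 4.

4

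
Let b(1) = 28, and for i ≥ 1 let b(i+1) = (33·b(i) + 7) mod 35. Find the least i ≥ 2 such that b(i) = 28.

We have b(1) = 28; b(2) = 21; b(3) = 0; b(4) = 7; b(5) = 28.
Since b(5) = b(1) = 28, the sequence is periodic with period 4.
The value 28 next appears (with i ≥ 2) at b(5).

5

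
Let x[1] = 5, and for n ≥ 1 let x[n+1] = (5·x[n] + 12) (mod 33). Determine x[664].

x[1] = 5,  x[2] = 4,  x[3] = 32,  x[4] = 7,  x[5] = 14,  x[6] = 16,  x[7] = 26,  x[8] = 10,  x[9] = 29,  x[10] = 25,  x[11] = 5.
Since x[11] = x[1] = 5, the sequence is periodic with period 10.
So x[664] = x[1 + ((664-1) mod 10)] = x[4] = 7.

7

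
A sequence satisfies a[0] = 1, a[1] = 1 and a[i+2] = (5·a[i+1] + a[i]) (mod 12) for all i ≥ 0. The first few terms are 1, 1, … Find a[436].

Computing terms: a[0] = 1,  a[1] = 1,  a[2] = 6,  a[3] = 7,  a[4] = 5,  a[5] = 8,  a[6] = 9,  a[7] = 5,  a[8] = 10,  a[9] = 7,  a[10] = 9,  a[11] = 4,  a[12] = 5,  a[13] = 5,  a[14] = 6,  a[15] = 11,  a[16] = 1,  a[17] = 4,  a[18] = 9,  a[19] = 1,  a[20] = 2,  a[21] = 11,  a[22] = 9,  a[23] = 8,  a[24] = 1,  a[25] = 1.
The sequence repeats with period 24.
So a[436] = a[0 + ((436-0) mod 24)] = a[4] = 5.

5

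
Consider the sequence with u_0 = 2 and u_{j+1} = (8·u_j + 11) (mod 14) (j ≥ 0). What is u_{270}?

Computing terms: u_0 = 2, u_1 = 13, u_2 = 3, u_3 = 7, u_4 = 11, u_5 = 1, u_6 = 5, u_7 = 9, u_8 = 13.
Since u_8 = u_1 = 13, the sequence is eventually periodic: after a pre-period of length 1 it cycles with period 7.
For j ≥ 1, u_j depends only on (j - 1) mod 7. (270 - 1) mod 7 = 3, so u_{270} = u_4 = 11.

11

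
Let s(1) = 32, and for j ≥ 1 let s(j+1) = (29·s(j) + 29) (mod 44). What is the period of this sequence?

20

Computing terms: s(1) = 32; s(2) = 33; s(3) = 18; s(4) = 23; s(5) = 36; s(6) = 17; s(7) = 38; s(8) = 31; s(9) = 4; s(10) = 13; s(11) = 10; s(12) = 11; s(13) = 40; s(14) = 1; s(15) = 14; s(16) = 39; s(17) = 16; s(18) = 9; s(19) = 26; s(20) = 35; s(21) = 32.
Since s(21) = s(1) = 32, the sequence is periodic with period 20.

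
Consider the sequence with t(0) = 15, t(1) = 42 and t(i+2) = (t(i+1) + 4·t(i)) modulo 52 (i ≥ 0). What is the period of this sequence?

Listing terms: t(0) = 15; t(1) = 42; t(2) = 50; t(3) = 10; t(4) = 2; t(5) = 42; t(6) = 50.
Since (t(5), t(6)) = (t(1), t(2)) = (42, 50) (two consecutive terms determine the rest), the sequence is eventually periodic: after a pre-period of length 1 it cycles with period 4.

4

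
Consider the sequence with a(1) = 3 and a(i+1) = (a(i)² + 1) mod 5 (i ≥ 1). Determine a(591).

1

We have a(1) = 3,  a(2) = 0,  a(3) = 1,  a(4) = 2,  a(5) = 0.
Since a(5) = a(2) = 0, the sequence is eventually periodic: after a pre-period of length 1 it cycles with period 3.
For i ≥ 2, a(i) depends only on (i - 2) mod 3. (591 - 2) mod 3 = 1, so a(591) = a(3) = 1.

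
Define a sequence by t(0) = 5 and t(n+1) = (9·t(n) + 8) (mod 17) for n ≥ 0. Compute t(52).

t(0) = 5,  t(1) = 2,  t(2) = 9,  t(3) = 4,  t(4) = 10,  t(5) = 13,  t(6) = 6,  t(7) = 11,  t(8) = 5.
Since t(8) = t(0) = 5, the sequence is periodic with period 8.
(52 - 0) mod 8 = 4, so t(52) = t(4) = 10.

10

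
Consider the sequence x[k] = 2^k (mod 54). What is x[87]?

Computing terms: x[0] = 1; x[1] = 2; x[2] = 4; x[3] = 8; x[4] = 16; x[5] = 32; x[6] = 10; x[7] = 20; x[8] = 40; x[9] = 26; x[10] = 52; x[11] = 50; x[12] = 46; x[13] = 38; x[14] = 22; x[15] = 44; x[16] = 34; x[17] = 14; x[18] = 28; x[19] = 2.
Since x[19] = x[1] = 2, the sequence is eventually periodic: after a pre-period of length 1 it cycles with period 18.
For k ≥ 1, x[k] depends only on (k - 1) mod 18. (87 - 1) mod 18 = 14, so x[87] = x[15] = 44.

44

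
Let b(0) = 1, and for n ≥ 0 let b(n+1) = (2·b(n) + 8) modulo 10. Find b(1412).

Computing terms: b(0) = 1; b(1) = 0; b(2) = 8; b(3) = 4; b(4) = 6; b(5) = 0.
Since b(5) = b(1) = 0, the sequence is eventually periodic: after a pre-period of length 1 it cycles with period 4.
For n ≥ 1, b(n) depends only on (n - 1) mod 4. (1412 - 1) mod 4 = 3, so b(1412) = b(4) = 6.

6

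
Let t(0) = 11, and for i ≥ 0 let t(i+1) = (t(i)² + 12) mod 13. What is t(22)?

Listing terms: t(0) = 11; t(1) = 3; t(2) = 8; t(3) = 11.
The sequence repeats with period 3.
So t(22) = t(0 + ((22-0) mod 3)) = t(1) = 3.

3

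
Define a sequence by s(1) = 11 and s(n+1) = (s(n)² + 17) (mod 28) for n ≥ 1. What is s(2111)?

We have s(1) = 11; s(2) = 26; s(3) = 21; s(4) = 10; s(5) = 5; s(6) = 14; s(7) = 17; s(8) = 26.
Since s(8) = s(2) = 26, the sequence is eventually periodic: after a pre-period of length 1 it cycles with period 6.
For n ≥ 2, s(n) depends only on (n - 2) mod 6. (2111 - 2) mod 6 = 3, so s(2111) = s(5) = 5.

5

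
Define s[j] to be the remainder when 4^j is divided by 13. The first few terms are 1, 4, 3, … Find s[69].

Listing terms: s[0] = 1,  s[1] = 4,  s[2] = 3,  s[3] = 12,  s[4] = 9,  s[5] = 10,  s[6] = 1.
The sequence repeats with period 6.
So s[69] = s[0 + ((69-0) mod 6)] = s[3] = 12.

12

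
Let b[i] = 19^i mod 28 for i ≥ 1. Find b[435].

We have b[1] = 19,  b[2] = 25,  b[3] = 27,  b[4] = 9,  b[5] = 3,  b[6] = 1,  b[7] = 19.
The sequence repeats with period 6.
So b[435] = b[1 + ((435-1) mod 6)] = b[3] = 27.

27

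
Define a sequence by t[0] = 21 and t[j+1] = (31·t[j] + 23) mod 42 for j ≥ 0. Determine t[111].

12

Computing terms: t[0] = 21,  t[1] = 2,  t[2] = 1,  t[3] = 12,  t[4] = 17,  t[5] = 4,  t[6] = 21.
Since t[6] = t[0] = 21, the sequence is periodic with period 6.
So t[111] = t[0 + ((111-0) mod 6)] = t[3] = 12.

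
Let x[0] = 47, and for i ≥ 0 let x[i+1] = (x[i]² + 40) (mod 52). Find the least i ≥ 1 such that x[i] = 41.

3

Listing terms: x[0] = 47; x[1] = 13; x[2] = 1; x[3] = 41; x[4] = 5; x[5] = 13.
Since x[5] = x[1] = 13, the sequence is eventually periodic: after a pre-period of length 1 it cycles with period 4.
The value 41 first appears (with i ≥ 1) at x[3].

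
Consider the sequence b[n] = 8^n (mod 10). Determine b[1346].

4

Listing terms: b[0] = 1, b[1] = 8, b[2] = 4, b[3] = 2, b[4] = 6, b[5] = 8.
Since b[5] = b[1] = 8, the sequence is eventually periodic: after a pre-period of length 1 it cycles with period 4.
For n ≥ 1, b[n] depends only on (n - 1) mod 4. (1346 - 1) mod 4 = 1, so b[1346] = b[2] = 4.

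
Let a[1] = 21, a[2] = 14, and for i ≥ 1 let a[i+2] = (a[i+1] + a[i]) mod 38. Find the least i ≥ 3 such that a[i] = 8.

5

Computing terms: a[1] = 21,  a[2] = 14,  a[3] = 35,  a[4] = 11,  a[5] = 8,  a[6] = 19,  a[7] = 27,  a[8] = 8,  a[9] = 35,  a[10] = 5,  a[11] = 2,  a[12] = 7,  a[13] = 9,  a[14] = 16,  a[15] = 25,  a[16] = 3,  a[17] = 28,  a[18] = 31,  a[19] = 21,  a[20] = 14.
Since (a[19], a[20]) = (a[1], a[2]) = (21, 14) (two consecutive terms determine the rest), the sequence is periodic with period 18.
The value 8 first appears (with i ≥ 3) at a[5].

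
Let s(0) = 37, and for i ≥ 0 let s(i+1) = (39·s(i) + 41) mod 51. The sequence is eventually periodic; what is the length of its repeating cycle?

s(0) = 37,  s(1) = 5,  s(2) = 32,  s(3) = 14,  s(4) = 26,  s(5) = 35,  s(6) = 29,  s(7) = 50,  s(8) = 2,  s(9) = 17,  s(10) = 41,  s(11) = 8,  s(12) = 47,  s(13) = 38,  s(14) = 44,  s(15) = 23,  s(16) = 20,  s(17) = 5.
Since s(17) = s(1) = 5, the sequence is eventually periodic: after a pre-period of length 1 it cycles with period 16.

16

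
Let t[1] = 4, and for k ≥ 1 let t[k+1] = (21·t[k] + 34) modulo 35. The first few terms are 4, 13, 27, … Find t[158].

We have t[1] = 4, t[2] = 13, t[3] = 27, t[4] = 6, t[5] = 20, t[6] = 34, t[7] = 13.
Since t[7] = t[2] = 13, the sequence is eventually periodic: after a pre-period of length 1 it cycles with period 5.
For k ≥ 2, t[k] depends only on (k - 2) mod 5. (158 - 2) mod 5 = 1, so t[158] = t[3] = 27.

27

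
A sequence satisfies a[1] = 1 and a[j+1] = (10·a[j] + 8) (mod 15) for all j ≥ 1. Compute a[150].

8

We have a[1] = 1,  a[2] = 3,  a[3] = 8,  a[4] = 13,  a[5] = 3.
Since a[5] = a[2] = 3, the sequence is eventually periodic: after a pre-period of length 1 it cycles with period 3.
For j ≥ 2, a[j] depends only on (j - 2) mod 3. (150 - 2) mod 3 = 1, so a[150] = a[3] = 8.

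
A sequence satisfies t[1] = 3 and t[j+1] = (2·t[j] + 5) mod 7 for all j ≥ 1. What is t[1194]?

Listing terms: t[1] = 3,  t[2] = 4,  t[3] = 6,  t[4] = 3.
The sequence repeats with period 3.
(1194 - 1) mod 3 = 2, so t[1194] = t[3] = 6.

6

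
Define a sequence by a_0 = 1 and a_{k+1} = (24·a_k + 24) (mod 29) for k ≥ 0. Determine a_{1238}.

a_0 = 1,  a_1 = 19,  a_2 = 16,  a_3 = 2,  a_4 = 14,  a_5 = 12,  a_6 = 22,  a_7 = 1.
Since a_7 = a_0 = 1, the sequence is periodic with period 7.
So a_{1238} = a_{0 + ((1238-0) mod 7)} = a_6 = 22.

22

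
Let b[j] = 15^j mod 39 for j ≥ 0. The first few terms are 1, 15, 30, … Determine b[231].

21

Computing terms: b[0] = 1; b[1] = 15; b[2] = 30; b[3] = 21; b[4] = 3; b[5] = 6; b[6] = 12; b[7] = 24; b[8] = 9; b[9] = 18; b[10] = 36; b[11] = 33; b[12] = 27; b[13] = 15.
Since b[13] = b[1] = 15, the sequence is eventually periodic: after a pre-period of length 1 it cycles with period 12.
For j ≥ 1, b[j] depends only on (j - 1) mod 12. (231 - 1) mod 12 = 2, so b[231] = b[3] = 21.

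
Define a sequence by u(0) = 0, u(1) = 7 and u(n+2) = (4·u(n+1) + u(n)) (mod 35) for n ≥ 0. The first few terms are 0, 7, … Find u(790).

u(0) = 0; u(1) = 7; u(2) = 28; u(3) = 14; u(4) = 14; u(5) = 0; u(6) = 14; u(7) = 21; u(8) = 28; u(9) = 28; u(10) = 0; u(11) = 28; u(12) = 7; u(13) = 21; u(14) = 21; u(15) = 0; u(16) = 21; u(17) = 14; u(18) = 7; u(19) = 7; u(20) = 0; u(21) = 7.
Since (u(20), u(21)) = (u(0), u(1)) = (0, 7) (two consecutive terms determine the rest), the sequence is periodic with period 20.
So u(790) = u(0 + ((790-0) mod 20)) = u(10) = 0.

0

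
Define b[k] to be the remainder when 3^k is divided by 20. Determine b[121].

Computing terms: b[1] = 3,  b[2] = 9,  b[3] = 7,  b[4] = 1,  b[5] = 3.
Since b[5] = b[1] = 3, the sequence is periodic with period 4.
So b[121] = b[1 + ((121-1) mod 4)] = b[1] = 3.

3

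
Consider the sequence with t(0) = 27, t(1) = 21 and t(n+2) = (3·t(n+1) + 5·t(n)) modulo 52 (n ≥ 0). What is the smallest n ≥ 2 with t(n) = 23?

3

Computing terms: t(0) = 27; t(1) = 21; t(2) = 42; t(3) = 23; t(4) = 19; t(5) = 16; t(6) = 39; t(7) = 41; t(8) = 6; t(9) = 15; t(10) = 23; t(11) = 40; t(12) = 27; t(13) = 21.
Since (t(12), t(13)) = (t(0), t(1)) = (27, 21) (two consecutive terms determine the rest), the sequence is periodic with period 12.
The value 23 first appears (with n ≥ 2) at t(3).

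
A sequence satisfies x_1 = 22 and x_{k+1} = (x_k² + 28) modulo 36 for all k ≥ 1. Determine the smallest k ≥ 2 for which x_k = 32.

4

x_1 = 22, x_2 = 8, x_3 = 20, x_4 = 32, x_5 = 8.
Since x_5 = x_2 = 8, the sequence is eventually periodic: after a pre-period of length 1 it cycles with period 3.
The value 32 first appears (with k ≥ 2) at x_4.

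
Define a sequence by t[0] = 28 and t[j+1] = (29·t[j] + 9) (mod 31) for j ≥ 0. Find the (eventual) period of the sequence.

t[0] = 28, t[1] = 15, t[2] = 10, t[3] = 20, t[4] = 0, t[5] = 9, t[6] = 22, t[7] = 27, t[8] = 17, t[9] = 6, t[10] = 28.
The sequence repeats with period 10.

10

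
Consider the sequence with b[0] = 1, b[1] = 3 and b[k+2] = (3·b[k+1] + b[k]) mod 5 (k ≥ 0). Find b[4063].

b[0] = 1, b[1] = 3, b[2] = 0, b[3] = 3, b[4] = 4, b[5] = 0, b[6] = 4, b[7] = 2, b[8] = 0, b[9] = 2, b[10] = 1, b[11] = 0, b[12] = 1, b[13] = 3.
Since (b[12], b[13]) = (b[0], b[1]) = (1, 3) (two consecutive terms determine the rest), the sequence is periodic with period 12.
So b[4063] = b[0 + ((4063-0) mod 12)] = b[7] = 2.

2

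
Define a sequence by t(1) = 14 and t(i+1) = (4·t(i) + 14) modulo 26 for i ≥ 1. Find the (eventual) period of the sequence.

We have t(1) = 14,  t(2) = 18,  t(3) = 8,  t(4) = 20,  t(5) = 16,  t(6) = 0,  t(7) = 14.
Since t(7) = t(1) = 14, the sequence is periodic with period 6.

6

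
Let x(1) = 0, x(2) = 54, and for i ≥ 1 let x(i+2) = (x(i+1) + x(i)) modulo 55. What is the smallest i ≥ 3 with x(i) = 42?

Listing terms: x(1) = 0, x(2) = 54, x(3) = 54, x(4) = 53, x(5) = 52, x(6) = 50, x(7) = 47, x(8) = 42, x(9) = 34, x(10) = 21, x(11) = 0, x(12) = 21, x(13) = 21, x(14) = 42, x(15) = 8, x(16) = 50, x(17) = 3, x(18) = 53, x(19) = 1, x(20) = 54, x(21) = 0, x(22) = 54.
The sequence repeats with period 20.
The value 42 first appears (with i ≥ 3) at x(8).

8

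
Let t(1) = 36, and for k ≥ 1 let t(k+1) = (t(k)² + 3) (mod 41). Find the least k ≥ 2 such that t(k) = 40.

6

Listing terms: t(1) = 36; t(2) = 28; t(3) = 8; t(4) = 26; t(5) = 23; t(6) = 40; t(7) = 4; t(8) = 19; t(9) = 36.
Since t(9) = t(1) = 36, the sequence is periodic with period 8.
The value 40 first appears (with k ≥ 2) at t(6).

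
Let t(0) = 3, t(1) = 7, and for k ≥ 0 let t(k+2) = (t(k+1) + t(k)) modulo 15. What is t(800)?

Listing terms: t(0) = 3, t(1) = 7, t(2) = 10, t(3) = 2, t(4) = 12, t(5) = 14, t(6) = 11, t(7) = 10, t(8) = 6, t(9) = 1, t(10) = 7, t(11) = 8, t(12) = 0, t(13) = 8, t(14) = 8, t(15) = 1, t(16) = 9, t(17) = 10, t(18) = 4, t(19) = 14, t(20) = 3, t(21) = 2, t(22) = 5, t(23) = 7, t(24) = 12, t(25) = 4, t(26) = 1, t(27) = 5, t(28) = 6, t(29) = 11, t(30) = 2, t(31) = 13, t(32) = 0, t(33) = 13, t(34) = 13, t(35) = 11, t(36) = 9, t(37) = 5, t(38) = 14, t(39) = 4, t(40) = 3, t(41) = 7.
The sequence repeats with period 40.
(800 - 0) mod 40 = 0, so t(800) = t(0) = 3.

3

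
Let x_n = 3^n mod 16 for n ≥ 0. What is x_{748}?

Listing terms: x_0 = 1, x_1 = 3, x_2 = 9, x_3 = 11, x_4 = 1.
The sequence repeats with period 4.
(748 - 0) mod 4 = 0, so x_{748} = x_0 = 1.

1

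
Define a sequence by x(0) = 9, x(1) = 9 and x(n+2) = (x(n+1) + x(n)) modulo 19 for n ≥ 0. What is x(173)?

4

Listing terms: x(0) = 9; x(1) = 9; x(2) = 18; x(3) = 8; x(4) = 7; x(5) = 15; x(6) = 3; x(7) = 18; x(8) = 2; x(9) = 1; x(10) = 3; x(11) = 4; x(12) = 7; x(13) = 11; x(14) = 18; x(15) = 10; x(16) = 9; x(17) = 0; x(18) = 9; x(19) = 9.
Since (x(18), x(19)) = (x(0), x(1)) = (9, 9) (two consecutive terms determine the rest), the sequence is periodic with period 18.
(173 - 0) mod 18 = 11, so x(173) = x(11) = 4.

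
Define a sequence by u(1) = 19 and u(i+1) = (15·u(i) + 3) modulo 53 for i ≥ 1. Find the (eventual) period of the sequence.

13

u(1) = 19,  u(2) = 23,  u(3) = 30,  u(4) = 29,  u(5) = 14,  u(6) = 1,  u(7) = 18,  u(8) = 8,  u(9) = 17,  u(10) = 46,  u(11) = 4,  u(12) = 10,  u(13) = 47,  u(14) = 19.
The sequence repeats with period 13.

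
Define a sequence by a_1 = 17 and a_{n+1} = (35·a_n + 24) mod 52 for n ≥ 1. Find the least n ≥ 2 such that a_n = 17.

Listing terms: a_1 = 17,  a_2 = 47,  a_3 = 5,  a_4 = 43,  a_5 = 21,  a_6 = 31,  a_7 = 17.
The sequence repeats with period 6.
The value 17 next appears (with n ≥ 2) at a_7.

7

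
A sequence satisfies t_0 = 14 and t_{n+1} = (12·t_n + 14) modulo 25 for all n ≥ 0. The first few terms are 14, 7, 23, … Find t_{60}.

14

We have t_0 = 14,  t_1 = 7,  t_2 = 23,  t_3 = 15,  t_4 = 19,  t_5 = 17,  t_6 = 18,  t_7 = 5,  t_8 = 24,  t_9 = 2,  t_{10} = 13,  t_{11} = 20,  t_{12} = 4,  t_{13} = 12,  t_{14} = 8,  t_{15} = 10,  t_{16} = 9,  t_{17} = 22,  t_{18} = 3,  t_{19} = 0,  t_{20} = 14.
Since t_{20} = t_0 = 14, the sequence is periodic with period 20.
So t_{60} = t_{0 + ((60-0) mod 20)} = t_0 = 14.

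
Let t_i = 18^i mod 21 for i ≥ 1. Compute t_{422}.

Computing terms: t_1 = 18; t_2 = 9; t_3 = 15; t_4 = 18.
Since t_4 = t_1 = 18, the sequence is periodic with period 3.
So t_{422} = t_{1 + ((422-1) mod 3)} = t_2 = 9.

9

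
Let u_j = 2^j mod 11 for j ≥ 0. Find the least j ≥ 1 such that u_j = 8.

u_0 = 1,  u_1 = 2,  u_2 = 4,  u_3 = 8,  u_4 = 5,  u_5 = 10,  u_6 = 9,  u_7 = 7,  u_8 = 3,  u_9 = 6,  u_{10} = 1.
Since u_{10} = u_0 = 1, the sequence is periodic with period 10.
The value 8 first appears (with j ≥ 1) at u_3.

3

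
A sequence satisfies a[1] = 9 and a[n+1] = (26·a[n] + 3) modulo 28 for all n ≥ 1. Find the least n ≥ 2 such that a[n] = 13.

a[1] = 9,  a[2] = 13,  a[3] = 5,  a[4] = 21,  a[5] = 17,  a[6] = 25,  a[7] = 9.
The sequence repeats with period 6.
The value 13 first appears (with n ≥ 2) at a[2].

2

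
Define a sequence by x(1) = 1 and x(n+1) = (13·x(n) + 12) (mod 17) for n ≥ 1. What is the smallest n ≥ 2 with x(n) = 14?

Listing terms: x(1) = 1; x(2) = 8; x(3) = 14; x(4) = 7; x(5) = 1.
The sequence repeats with period 4.
The value 14 first appears (with n ≥ 2) at x(3).

3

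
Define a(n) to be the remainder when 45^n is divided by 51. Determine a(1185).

Computing terms: a(1) = 45,  a(2) = 36,  a(3) = 39,  a(4) = 21,  a(5) = 27,  a(6) = 42,  a(7) = 3,  a(8) = 33,  a(9) = 6,  a(10) = 15,  a(11) = 12,  a(12) = 30,  a(13) = 24,  a(14) = 9,  a(15) = 48,  a(16) = 18,  a(17) = 45.
The sequence repeats with period 16.
(1185 - 1) mod 16 = 0, so a(1185) = a(1) = 45.

45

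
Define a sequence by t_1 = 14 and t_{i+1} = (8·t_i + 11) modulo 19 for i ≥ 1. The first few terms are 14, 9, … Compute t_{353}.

Listing terms: t_1 = 14,  t_2 = 9,  t_3 = 7,  t_4 = 10,  t_5 = 15,  t_6 = 17,  t_7 = 14.
Since t_7 = t_1 = 14, the sequence is periodic with period 6.
So t_{353} = t_{1 + ((353-1) mod 6)} = t_5 = 15.

15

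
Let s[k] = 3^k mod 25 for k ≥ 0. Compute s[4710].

24

s[0] = 1,  s[1] = 3,  s[2] = 9,  s[3] = 2,  s[4] = 6,  s[5] = 18,  s[6] = 4,  s[7] = 12,  s[8] = 11,  s[9] = 8,  s[10] = 24,  s[11] = 22,  s[12] = 16,  s[13] = 23,  s[14] = 19,  s[15] = 7,  s[16] = 21,  s[17] = 13,  s[18] = 14,  s[19] = 17,  s[20] = 1.
Since s[20] = s[0] = 1, the sequence is periodic with period 20.
(4710 - 0) mod 20 = 10, so s[4710] = s[10] = 24.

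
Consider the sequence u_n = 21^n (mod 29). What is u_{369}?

2

We have u_1 = 21,  u_2 = 6,  u_3 = 10,  u_4 = 7,  u_5 = 2,  u_6 = 13,  u_7 = 12,  u_8 = 20,  u_9 = 14,  u_{10} = 4,  u_{11} = 26,  u_{12} = 24,  u_{13} = 11,  u_{14} = 28,  u_{15} = 8,  u_{16} = 23,  u_{17} = 19,  u_{18} = 22,  u_{19} = 27,  u_{20} = 16,  u_{21} = 17,  u_{22} = 9,  u_{23} = 15,  u_{24} = 25,  u_{25} = 3,  u_{26} = 5,  u_{27} = 18,  u_{28} = 1,  u_{29} = 21.
Since u_{29} = u_1 = 21, the sequence is periodic with period 28.
So u_{369} = u_{1 + ((369-1) mod 28)} = u_5 = 2.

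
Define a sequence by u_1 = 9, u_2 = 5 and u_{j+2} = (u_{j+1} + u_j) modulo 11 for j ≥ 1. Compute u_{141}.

9

u_1 = 9; u_2 = 5; u_3 = 3; u_4 = 8; u_5 = 0; u_6 = 8; u_7 = 8; u_8 = 5; u_9 = 2; u_{10} = 7; u_{11} = 9; u_{12} = 5.
Since (u_{11}, u_{12}) = (u_1, u_2) = (9, 5) (two consecutive terms determine the rest), the sequence is periodic with period 10.
(141 - 1) mod 10 = 0, so u_{141} = u_1 = 9.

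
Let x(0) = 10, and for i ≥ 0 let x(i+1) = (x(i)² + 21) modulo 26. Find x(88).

We have x(0) = 10, x(1) = 17, x(2) = 24, x(3) = 25, x(4) = 22, x(5) = 11, x(6) = 12, x(7) = 9, x(8) = 24.
Since x(8) = x(2) = 24, the sequence is eventually periodic: after a pre-period of length 2 it cycles with period 6.
For i ≥ 2, x(i) depends only on (i - 2) mod 6. (88 - 2) mod 6 = 2, so x(88) = x(4) = 22.

22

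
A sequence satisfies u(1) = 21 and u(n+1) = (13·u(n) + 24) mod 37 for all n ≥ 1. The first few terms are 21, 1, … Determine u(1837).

We have u(1) = 21, u(2) = 1, u(3) = 0, u(4) = 24, u(5) = 3, u(6) = 26, u(7) = 29, u(8) = 31, u(9) = 20, u(10) = 25, u(11) = 16, u(12) = 10, u(13) = 6, u(14) = 28, u(15) = 18, u(16) = 36, u(17) = 11, u(18) = 19, u(19) = 12, u(20) = 32, u(21) = 33, u(22) = 9, u(23) = 30, u(24) = 7, u(25) = 4, u(26) = 2, u(27) = 13, u(28) = 8, u(29) = 17, u(30) = 23, u(31) = 27, u(32) = 5, u(33) = 15, u(34) = 34, u(35) = 22, u(36) = 14, u(37) = 21.
The sequence repeats with period 36.
(1837 - 1) mod 36 = 0, so u(1837) = u(1) = 21.

21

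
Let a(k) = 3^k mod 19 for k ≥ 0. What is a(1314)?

1

We have a(0) = 1, a(1) = 3, a(2) = 9, a(3) = 8, a(4) = 5, a(5) = 15, a(6) = 7, a(7) = 2, a(8) = 6, a(9) = 18, a(10) = 16, a(11) = 10, a(12) = 11, a(13) = 14, a(14) = 4, a(15) = 12, a(16) = 17, a(17) = 13, a(18) = 1.
The sequence repeats with period 18.
(1314 - 0) mod 18 = 0, so a(1314) = a(0) = 1.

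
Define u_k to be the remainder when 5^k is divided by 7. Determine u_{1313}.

3

u_1 = 5; u_2 = 4; u_3 = 6; u_4 = 2; u_5 = 3; u_6 = 1; u_7 = 5.
The sequence repeats with period 6.
(1313 - 1) mod 6 = 4, so u_{1313} = u_5 = 3.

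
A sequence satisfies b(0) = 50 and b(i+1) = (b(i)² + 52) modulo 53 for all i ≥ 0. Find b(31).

45

Listing terms: b(0) = 50,  b(1) = 8,  b(2) = 10,  b(3) = 46,  b(4) = 48,  b(5) = 24,  b(6) = 45,  b(7) = 10.
Since b(7) = b(2) = 10, the sequence is eventually periodic: after a pre-period of length 2 it cycles with period 5.
For i ≥ 2, b(i) depends only on (i - 2) mod 5. (31 - 2) mod 5 = 4, so b(31) = b(6) = 45.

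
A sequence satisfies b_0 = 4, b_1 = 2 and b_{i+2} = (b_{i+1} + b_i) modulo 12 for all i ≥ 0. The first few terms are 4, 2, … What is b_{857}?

2

Computing terms: b_0 = 4,  b_1 = 2,  b_2 = 6,  b_3 = 8,  b_4 = 2,  b_5 = 10,  b_6 = 0,  b_7 = 10,  b_8 = 10,  b_9 = 8,  b_{10} = 6,  b_{11} = 2,  b_{12} = 8,  b_{13} = 10,  b_{14} = 6,  b_{15} = 4,  b_{16} = 10,  b_{17} = 2,  b_{18} = 0,  b_{19} = 2,  b_{20} = 2,  b_{21} = 4,  b_{22} = 6,  b_{23} = 10,  b_{24} = 4,  b_{25} = 2.
The sequence repeats with period 24.
So b_{857} = b_{0 + ((857-0) mod 24)} = b_{17} = 2.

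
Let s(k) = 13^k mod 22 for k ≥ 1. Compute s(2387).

7

Listing terms: s(1) = 13; s(2) = 15; s(3) = 19; s(4) = 5; s(5) = 21; s(6) = 9; s(7) = 7; s(8) = 3; s(9) = 17; s(10) = 1; s(11) = 13.
The sequence repeats with period 10.
(2387 - 1) mod 10 = 6, so s(2387) = s(7) = 7.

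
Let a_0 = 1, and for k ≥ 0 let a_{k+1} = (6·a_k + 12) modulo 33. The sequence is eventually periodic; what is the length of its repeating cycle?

We have a_0 = 1, a_1 = 18, a_2 = 21, a_3 = 6, a_4 = 15, a_5 = 3, a_6 = 30, a_7 = 27, a_8 = 9, a_9 = 0, a_{10} = 12, a_{11} = 18.
Since a_{11} = a_1 = 18, the sequence is eventually periodic: after a pre-period of length 1 it cycles with period 10.

10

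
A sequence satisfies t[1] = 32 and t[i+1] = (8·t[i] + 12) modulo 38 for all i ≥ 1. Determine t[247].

32

t[1] = 32, t[2] = 2, t[3] = 28, t[4] = 8, t[5] = 0, t[6] = 12, t[7] = 32.
The sequence repeats with period 6.
(247 - 1) mod 6 = 0, so t[247] = t[1] = 32.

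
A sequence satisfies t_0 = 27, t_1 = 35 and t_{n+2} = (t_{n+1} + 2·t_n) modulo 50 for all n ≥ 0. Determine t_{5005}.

We have t_0 = 27; t_1 = 35; t_2 = 39; t_3 = 9; t_4 = 37; t_5 = 5; t_6 = 29; t_7 = 39; t_8 = 47; t_9 = 25; t_{10} = 19; t_{11} = 19; t_{12} = 7; t_{13} = 45; t_{14} = 9; t_{15} = 49; t_{16} = 17; t_{17} = 15; t_{18} = 49; t_{19} = 29; t_{20} = 27; t_{21} = 35.
Since (t_{20}, t_{21}) = (t_0, t_1) = (27, 35) (two consecutive terms determine the rest), the sequence is periodic with period 20.
(5005 - 0) mod 20 = 5, so t_{5005} = t_5 = 5.

5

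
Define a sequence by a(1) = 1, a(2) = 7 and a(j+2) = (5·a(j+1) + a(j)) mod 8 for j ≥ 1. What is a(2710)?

7

Listing terms: a(1) = 1; a(2) = 7; a(3) = 4; a(4) = 3; a(5) = 3; a(6) = 2; a(7) = 5; a(8) = 3; a(9) = 4; a(10) = 7; a(11) = 7; a(12) = 2; a(13) = 1; a(14) = 7.
Since (a(13), a(14)) = (a(1), a(2)) = (1, 7) (two consecutive terms determine the rest), the sequence is periodic with period 12.
(2710 - 1) mod 12 = 9, so a(2710) = a(10) = 7.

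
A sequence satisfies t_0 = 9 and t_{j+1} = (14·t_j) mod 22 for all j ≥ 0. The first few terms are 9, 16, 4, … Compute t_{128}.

Computing terms: t_0 = 9; t_1 = 16; t_2 = 4; t_3 = 12; t_4 = 14; t_5 = 20; t_6 = 16.
Since t_6 = t_1 = 16, the sequence is eventually periodic: after a pre-period of length 1 it cycles with period 5.
For j ≥ 1, t_j depends only on (j - 1) mod 5. (128 - 1) mod 5 = 2, so t_{128} = t_3 = 12.

12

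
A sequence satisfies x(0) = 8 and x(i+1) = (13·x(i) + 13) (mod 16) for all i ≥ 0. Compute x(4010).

Computing terms: x(0) = 8,  x(1) = 5,  x(2) = 14,  x(3) = 3,  x(4) = 4,  x(5) = 1,  x(6) = 10,  x(7) = 15,  x(8) = 0,  x(9) = 13,  x(10) = 6,  x(11) = 11,  x(12) = 12,  x(13) = 9,  x(14) = 2,  x(15) = 7,  x(16) = 8.
The sequence repeats with period 16.
So x(4010) = x(0 + ((4010-0) mod 16)) = x(10) = 6.

6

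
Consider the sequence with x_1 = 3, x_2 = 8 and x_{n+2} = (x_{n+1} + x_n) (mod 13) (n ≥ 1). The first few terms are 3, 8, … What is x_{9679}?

We have x_1 = 3, x_2 = 8, x_3 = 11, x_4 = 6, x_5 = 4, x_6 = 10, x_7 = 1, x_8 = 11, x_9 = 12, x_{10} = 10, x_{11} = 9, x_{12} = 6, x_{13} = 2, x_{14} = 8, x_{15} = 10, x_{16} = 5, x_{17} = 2, x_{18} = 7, x_{19} = 9, x_{20} = 3, x_{21} = 12, x_{22} = 2, x_{23} = 1, x_{24} = 3, x_{25} = 4, x_{26} = 7, x_{27} = 11, x_{28} = 5, x_{29} = 3, x_{30} = 8.
Since (x_{29}, x_{30}) = (x_1, x_2) = (3, 8) (two consecutive terms determine the rest), the sequence is periodic with period 28.
So x_{9679} = x_{1 + ((9679-1) mod 28)} = x_{19} = 9.

9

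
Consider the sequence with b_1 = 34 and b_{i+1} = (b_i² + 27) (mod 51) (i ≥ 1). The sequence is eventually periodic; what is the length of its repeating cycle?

Listing terms: b_1 = 34,  b_2 = 10,  b_3 = 25,  b_4 = 40,  b_5 = 46,  b_6 = 1,  b_7 = 28,  b_8 = 46.
Since b_8 = b_5 = 46, the sequence is eventually periodic: after a pre-period of length 4 it cycles with period 3.

3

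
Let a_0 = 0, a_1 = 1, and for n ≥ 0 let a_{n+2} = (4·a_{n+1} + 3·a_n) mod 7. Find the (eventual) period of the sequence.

21

Computing terms: a_0 = 0, a_1 = 1, a_2 = 4, a_3 = 5, a_4 = 4, a_5 = 3, a_6 = 3, a_7 = 0, a_8 = 2, a_9 = 1, a_{10} = 3, a_{11} = 1, a_{12} = 6, a_{13} = 6, a_{14} = 0, a_{15} = 4, a_{16} = 2, a_{17} = 6, a_{18} = 2, a_{19} = 5, a_{20} = 5, a_{21} = 0, a_{22} = 1.
The sequence repeats with period 21.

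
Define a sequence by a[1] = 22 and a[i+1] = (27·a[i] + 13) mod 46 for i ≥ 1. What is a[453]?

Listing terms: a[1] = 22; a[2] = 9; a[3] = 26; a[4] = 25; a[5] = 44; a[6] = 5; a[7] = 10; a[8] = 7; a[9] = 18; a[10] = 39; a[11] = 8; a[12] = 45; a[13] = 32; a[14] = 3; a[15] = 2; a[16] = 21; a[17] = 28; a[18] = 33; a[19] = 30; a[20] = 41; a[21] = 16; a[22] = 31; a[23] = 22.
The sequence repeats with period 22.
(453 - 1) mod 22 = 12, so a[453] = a[13] = 32.

32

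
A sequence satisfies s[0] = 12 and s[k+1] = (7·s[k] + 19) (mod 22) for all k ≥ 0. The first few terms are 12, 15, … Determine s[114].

2

Listing terms: s[0] = 12; s[1] = 15; s[2] = 14; s[3] = 7; s[4] = 2; s[5] = 11; s[6] = 8; s[7] = 9; s[8] = 16; s[9] = 21; s[10] = 12.
Since s[10] = s[0] = 12, the sequence is periodic with period 10.
(114 - 0) mod 10 = 4, so s[114] = s[4] = 2.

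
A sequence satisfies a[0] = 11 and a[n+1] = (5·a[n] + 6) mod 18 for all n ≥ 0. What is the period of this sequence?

We have a[0] = 11; a[1] = 7; a[2] = 5; a[3] = 13; a[4] = 17; a[5] = 1; a[6] = 11.
The sequence repeats with period 6.

6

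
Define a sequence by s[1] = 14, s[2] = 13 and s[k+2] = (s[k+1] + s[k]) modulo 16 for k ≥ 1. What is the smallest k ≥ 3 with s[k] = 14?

7

Computing terms: s[1] = 14, s[2] = 13, s[3] = 11, s[4] = 8, s[5] = 3, s[6] = 11, s[7] = 14, s[8] = 9, s[9] = 7, s[10] = 0, s[11] = 7, s[12] = 7, s[13] = 14, s[14] = 5, s[15] = 3, s[16] = 8, s[17] = 11, s[18] = 3, s[19] = 14, s[20] = 1, s[21] = 15, s[22] = 0, s[23] = 15, s[24] = 15, s[25] = 14, s[26] = 13.
Since (s[25], s[26]) = (s[1], s[2]) = (14, 13) (two consecutive terms determine the rest), the sequence is periodic with period 24.
The value 14 first appears (with k ≥ 3) at s[7].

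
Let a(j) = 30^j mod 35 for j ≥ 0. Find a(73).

Computing terms: a(0) = 1, a(1) = 30, a(2) = 25, a(3) = 15, a(4) = 30.
Since a(4) = a(1) = 30, the sequence is eventually periodic: after a pre-period of length 1 it cycles with period 3.
For j ≥ 1, a(j) depends only on (j - 1) mod 3. (73 - 1) mod 3 = 0, so a(73) = a(1) = 30.

30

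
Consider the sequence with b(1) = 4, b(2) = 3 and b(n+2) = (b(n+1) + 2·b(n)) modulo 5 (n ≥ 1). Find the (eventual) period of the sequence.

4

Computing terms: b(1) = 4, b(2) = 3, b(3) = 1, b(4) = 2, b(5) = 4, b(6) = 3.
The sequence repeats with period 4.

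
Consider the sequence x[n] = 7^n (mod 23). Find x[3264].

x[0] = 1; x[1] = 7; x[2] = 3; x[3] = 21; x[4] = 9; x[5] = 17; x[6] = 4; x[7] = 5; x[8] = 12; x[9] = 15; x[10] = 13; x[11] = 22; x[12] = 16; x[13] = 20; x[14] = 2; x[15] = 14; x[16] = 6; x[17] = 19; x[18] = 18; x[19] = 11; x[20] = 8; x[21] = 10; x[22] = 1.
Since x[22] = x[0] = 1, the sequence is periodic with period 22.
So x[3264] = x[0 + ((3264-0) mod 22)] = x[8] = 12.

12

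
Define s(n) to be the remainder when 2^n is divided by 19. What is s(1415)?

15

Computing terms: s(0) = 1; s(1) = 2; s(2) = 4; s(3) = 8; s(4) = 16; s(5) = 13; s(6) = 7; s(7) = 14; s(8) = 9; s(9) = 18; s(10) = 17; s(11) = 15; s(12) = 11; s(13) = 3; s(14) = 6; s(15) = 12; s(16) = 5; s(17) = 10; s(18) = 1.
The sequence repeats with period 18.
(1415 - 0) mod 18 = 11, so s(1415) = s(11) = 15.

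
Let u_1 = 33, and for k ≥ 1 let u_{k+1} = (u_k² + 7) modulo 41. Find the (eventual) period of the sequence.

Computing terms: u_1 = 33; u_2 = 30; u_3 = 5; u_4 = 32; u_5 = 6; u_6 = 2; u_7 = 11; u_8 = 5.
Since u_8 = u_3 = 5, the sequence is eventually periodic: after a pre-period of length 2 it cycles with period 5.

5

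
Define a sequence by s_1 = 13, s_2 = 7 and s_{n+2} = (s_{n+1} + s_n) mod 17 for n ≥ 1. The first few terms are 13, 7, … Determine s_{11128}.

Listing terms: s_1 = 13,  s_2 = 7,  s_3 = 3,  s_4 = 10,  s_5 = 13,  s_6 = 6,  s_7 = 2,  s_8 = 8,  s_9 = 10,  s_{10} = 1,  s_{11} = 11,  s_{12} = 12,  s_{13} = 6,  s_{14} = 1,  s_{15} = 7,  s_{16} = 8,  s_{17} = 15,  s_{18} = 6,  s_{19} = 4,  s_{20} = 10,  s_{21} = 14,  s_{22} = 7,  s_{23} = 4,  s_{24} = 11,  s_{25} = 15,  s_{26} = 9,  s_{27} = 7,  s_{28} = 16,  s_{29} = 6,  s_{30} = 5,  s_{31} = 11,  s_{32} = 16,  s_{33} = 10,  s_{34} = 9,  s_{35} = 2,  s_{36} = 11,  s_{37} = 13,  s_{38} = 7.
Since (s_{37}, s_{38}) = (s_1, s_2) = (13, 7) (two consecutive terms determine the rest), the sequence is periodic with period 36.
So s_{11128} = s_{1 + ((11128-1) mod 36)} = s_4 = 10.

10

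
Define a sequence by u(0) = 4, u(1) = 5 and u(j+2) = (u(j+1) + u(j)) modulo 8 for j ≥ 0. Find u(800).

5

u(0) = 4; u(1) = 5; u(2) = 1; u(3) = 6; u(4) = 7; u(5) = 5; u(6) = 4; u(7) = 1; u(8) = 5; u(9) = 6; u(10) = 3; u(11) = 1; u(12) = 4; u(13) = 5.
The sequence repeats with period 12.
So u(800) = u(0 + ((800-0) mod 12)) = u(8) = 5.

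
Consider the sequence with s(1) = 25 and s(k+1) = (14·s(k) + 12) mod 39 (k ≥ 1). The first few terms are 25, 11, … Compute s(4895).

We have s(1) = 25; s(2) = 11; s(3) = 10; s(4) = 35; s(5) = 34; s(6) = 20; s(7) = 19; s(8) = 5; s(9) = 4; s(10) = 29; s(11) = 28; s(12) = 14; s(13) = 13; s(14) = 38; s(15) = 37; s(16) = 23; s(17) = 22; s(18) = 8; s(19) = 7; s(20) = 32; s(21) = 31; s(22) = 17; s(23) = 16; s(24) = 2; s(25) = 1; s(26) = 26; s(27) = 25.
The sequence repeats with period 26.
(4895 - 1) mod 26 = 6, so s(4895) = s(7) = 19.

19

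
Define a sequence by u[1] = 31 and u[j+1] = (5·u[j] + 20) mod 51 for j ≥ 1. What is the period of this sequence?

u[1] = 31,  u[2] = 22,  u[3] = 28,  u[4] = 7,  u[5] = 4,  u[6] = 40,  u[7] = 16,  u[8] = 49,  u[9] = 10,  u[10] = 19,  u[11] = 13,  u[12] = 34,  u[13] = 37,  u[14] = 1,  u[15] = 25,  u[16] = 43,  u[17] = 31.
Since u[17] = u[1] = 31, the sequence is periodic with period 16.

16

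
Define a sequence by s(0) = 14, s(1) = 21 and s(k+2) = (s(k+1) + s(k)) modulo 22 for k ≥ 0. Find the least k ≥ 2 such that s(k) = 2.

12

Computing terms: s(0) = 14,  s(1) = 21,  s(2) = 13,  s(3) = 12,  s(4) = 3,  s(5) = 15,  s(6) = 18,  s(7) = 11,  s(8) = 7,  s(9) = 18,  s(10) = 3,  s(11) = 21,  s(12) = 2,  s(13) = 1,  s(14) = 3,  s(15) = 4,  s(16) = 7,  s(17) = 11,  s(18) = 18,  s(19) = 7,  s(20) = 3,  s(21) = 10,  s(22) = 13,  s(23) = 1,  s(24) = 14,  s(25) = 15,  s(26) = 7,  s(27) = 0,  s(28) = 7,  s(29) = 7,  s(30) = 14,  s(31) = 21.
Since (s(30), s(31)) = (s(0), s(1)) = (14, 21) (two consecutive terms determine the rest), the sequence is periodic with period 30.
The value 2 first appears (with k ≥ 2) at s(12).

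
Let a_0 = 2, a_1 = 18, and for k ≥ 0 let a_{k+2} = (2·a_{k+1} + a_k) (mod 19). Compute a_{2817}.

Listing terms: a_0 = 2; a_1 = 18; a_2 = 0; a_3 = 18; a_4 = 17; a_5 = 14; a_6 = 7; a_7 = 9; a_8 = 6; a_9 = 2; a_{10} = 10; a_{11} = 3; a_{12} = 16; a_{13} = 16; a_{14} = 10; a_{15} = 17; a_{16} = 6; a_{17} = 10; a_{18} = 7; a_{19} = 5; a_{20} = 17; a_{21} = 1; a_{22} = 0; a_{23} = 1; a_{24} = 2; a_{25} = 5; a_{26} = 12; a_{27} = 10; a_{28} = 13; a_{29} = 17; a_{30} = 9; a_{31} = 16; a_{32} = 3; a_{33} = 3; a_{34} = 9; a_{35} = 2; a_{36} = 13; a_{37} = 9; a_{38} = 12; a_{39} = 14; a_{40} = 2; a_{41} = 18.
The sequence repeats with period 40.
So a_{2817} = a_{0 + ((2817-0) mod 40)} = a_{17} = 10.

10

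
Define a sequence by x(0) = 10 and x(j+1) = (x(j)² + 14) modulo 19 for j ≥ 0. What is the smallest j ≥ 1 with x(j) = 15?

4

We have x(0) = 10; x(1) = 0; x(2) = 14; x(3) = 1; x(4) = 15; x(5) = 11; x(6) = 2; x(7) = 18; x(8) = 15.
Since x(8) = x(4) = 15, the sequence is eventually periodic: after a pre-period of length 4 it cycles with period 4.
The value 15 first appears (with j ≥ 1) at x(4).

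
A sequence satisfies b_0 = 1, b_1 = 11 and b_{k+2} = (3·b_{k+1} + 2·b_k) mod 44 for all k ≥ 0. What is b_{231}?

19

Listing terms: b_0 = 1,  b_1 = 11,  b_2 = 35,  b_3 = 39,  b_4 = 11,  b_5 = 23,  b_6 = 3,  b_7 = 11,  b_8 = 39,  b_9 = 7,  b_{10} = 11,  b_{11} = 3,  b_{12} = 31,  b_{13} = 11,  b_{14} = 7,  b_{15} = 43,  b_{16} = 11,  b_{17} = 31,  b_{18} = 27,  b_{19} = 11,  b_{20} = 43,  b_{21} = 19,  b_{22} = 11,  b_{23} = 27,  b_{24} = 15,  b_{25} = 11,  b_{26} = 19,  b_{27} = 35,  b_{28} = 11,  b_{29} = 15,  b_{30} = 23,  b_{31} = 11,  b_{32} = 35.
Since (b_{31}, b_{32}) = (b_1, b_2) = (11, 35) (two consecutive terms determine the rest), the sequence is eventually periodic: after a pre-period of length 1 it cycles with period 30.
For k ≥ 1, b_k depends only on (k - 1) mod 30. (231 - 1) mod 30 = 20, so b_{231} = b_{21} = 19.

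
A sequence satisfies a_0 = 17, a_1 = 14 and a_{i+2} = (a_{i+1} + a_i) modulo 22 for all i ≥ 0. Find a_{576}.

21

We have a_0 = 17,  a_1 = 14,  a_2 = 9,  a_3 = 1,  a_4 = 10,  a_5 = 11,  a_6 = 21,  a_7 = 10,  a_8 = 9,  a_9 = 19,  a_{10} = 6,  a_{11} = 3,  a_{12} = 9,  a_{13} = 12,  a_{14} = 21,  a_{15} = 11,  a_{16} = 10,  a_{17} = 21,  a_{18} = 9,  a_{19} = 8,  a_{20} = 17,  a_{21} = 3,  a_{22} = 20,  a_{23} = 1,  a_{24} = 21,  a_{25} = 0,  a_{26} = 21,  a_{27} = 21,  a_{28} = 20,  a_{29} = 19,  a_{30} = 17,  a_{31} = 14.
The sequence repeats with period 30.
So a_{576} = a_{0 + ((576-0) mod 30)} = a_6 = 21.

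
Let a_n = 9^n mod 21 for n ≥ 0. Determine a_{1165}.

Computing terms: a_0 = 1,  a_1 = 9,  a_2 = 18,  a_3 = 15,  a_4 = 9.
Since a_4 = a_1 = 9, the sequence is eventually periodic: after a pre-period of length 1 it cycles with period 3.
For n ≥ 1, a_n depends only on (n - 1) mod 3. (1165 - 1) mod 3 = 0, so a_{1165} = a_1 = 9.

9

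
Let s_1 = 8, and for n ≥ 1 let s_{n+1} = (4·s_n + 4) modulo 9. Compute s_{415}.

8

Listing terms: s_1 = 8, s_2 = 0, s_3 = 4, s_4 = 2, s_5 = 3, s_6 = 7, s_7 = 5, s_8 = 6, s_9 = 1, s_{10} = 8.
Since s_{10} = s_1 = 8, the sequence is periodic with period 9.
(415 - 1) mod 9 = 0, so s_{415} = s_1 = 8.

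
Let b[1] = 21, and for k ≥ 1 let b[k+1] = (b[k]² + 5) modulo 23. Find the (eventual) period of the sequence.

Computing terms: b[1] = 21,  b[2] = 9,  b[3] = 17,  b[4] = 18,  b[5] = 7,  b[6] = 8,  b[7] = 0,  b[8] = 5,  b[9] = 7.
Since b[9] = b[5] = 7, the sequence is eventually periodic: after a pre-period of length 4 it cycles with period 4.

4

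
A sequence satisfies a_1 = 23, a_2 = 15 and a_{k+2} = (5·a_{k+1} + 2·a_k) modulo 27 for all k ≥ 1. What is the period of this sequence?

Computing terms: a_1 = 23; a_2 = 15; a_3 = 13; a_4 = 14; a_5 = 15; a_6 = 22; a_7 = 5; a_8 = 15; a_9 = 4; a_{10} = 23; a_{11} = 15.
Since (a_{10}, a_{11}) = (a_1, a_2) = (23, 15) (two consecutive terms determine the rest), the sequence is periodic with period 9.

9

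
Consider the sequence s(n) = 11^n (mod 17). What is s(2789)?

10

Listing terms: s(1) = 11; s(2) = 2; s(3) = 5; s(4) = 4; s(5) = 10; s(6) = 8; s(7) = 3; s(8) = 16; s(9) = 6; s(10) = 15; s(11) = 12; s(12) = 13; s(13) = 7; s(14) = 9; s(15) = 14; s(16) = 1; s(17) = 11.
The sequence repeats with period 16.
So s(2789) = s(1 + ((2789-1) mod 16)) = s(5) = 10.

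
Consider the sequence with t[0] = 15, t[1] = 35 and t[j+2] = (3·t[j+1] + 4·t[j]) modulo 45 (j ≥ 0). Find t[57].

5

We have t[0] = 15, t[1] = 35, t[2] = 30, t[3] = 5, t[4] = 0, t[5] = 20, t[6] = 15, t[7] = 35.
Since (t[6], t[7]) = (t[0], t[1]) = (15, 35) (two consecutive terms determine the rest), the sequence is periodic with period 6.
So t[57] = t[0 + ((57-0) mod 6)] = t[3] = 5.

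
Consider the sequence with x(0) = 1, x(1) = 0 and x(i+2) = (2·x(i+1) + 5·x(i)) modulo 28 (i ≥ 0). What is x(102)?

1

We have x(0) = 1,  x(1) = 0,  x(2) = 5,  x(3) = 10,  x(4) = 17,  x(5) = 0,  x(6) = 1,  x(7) = 2,  x(8) = 9,  x(9) = 0,  x(10) = 17,  x(11) = 6,  x(12) = 13,  x(13) = 0,  x(14) = 9,  x(15) = 18,  x(16) = 25,  x(17) = 0,  x(18) = 13,  x(19) = 26,  x(20) = 5,  x(21) = 0,  x(22) = 25,  x(23) = 22,  x(24) = 1,  x(25) = 0.
Since (x(24), x(25)) = (x(0), x(1)) = (1, 0) (two consecutive terms determine the rest), the sequence is periodic with period 24.
So x(102) = x(0 + ((102-0) mod 24)) = x(6) = 1.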